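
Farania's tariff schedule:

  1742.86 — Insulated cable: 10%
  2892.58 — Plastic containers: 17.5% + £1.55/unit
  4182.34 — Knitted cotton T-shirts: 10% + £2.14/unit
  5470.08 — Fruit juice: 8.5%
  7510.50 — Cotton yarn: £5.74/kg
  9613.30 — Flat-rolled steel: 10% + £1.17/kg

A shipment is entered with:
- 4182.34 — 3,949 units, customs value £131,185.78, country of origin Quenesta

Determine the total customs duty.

Line 1 (4182.34, Quenesta, 3,949 units, £131,185.78):
Base rate for 4182.34 is 10% + £2.14/unit.
Duty = £131,185.78 × 10% + 3,949 × £2.14 = £21,569.44.

£21,569.44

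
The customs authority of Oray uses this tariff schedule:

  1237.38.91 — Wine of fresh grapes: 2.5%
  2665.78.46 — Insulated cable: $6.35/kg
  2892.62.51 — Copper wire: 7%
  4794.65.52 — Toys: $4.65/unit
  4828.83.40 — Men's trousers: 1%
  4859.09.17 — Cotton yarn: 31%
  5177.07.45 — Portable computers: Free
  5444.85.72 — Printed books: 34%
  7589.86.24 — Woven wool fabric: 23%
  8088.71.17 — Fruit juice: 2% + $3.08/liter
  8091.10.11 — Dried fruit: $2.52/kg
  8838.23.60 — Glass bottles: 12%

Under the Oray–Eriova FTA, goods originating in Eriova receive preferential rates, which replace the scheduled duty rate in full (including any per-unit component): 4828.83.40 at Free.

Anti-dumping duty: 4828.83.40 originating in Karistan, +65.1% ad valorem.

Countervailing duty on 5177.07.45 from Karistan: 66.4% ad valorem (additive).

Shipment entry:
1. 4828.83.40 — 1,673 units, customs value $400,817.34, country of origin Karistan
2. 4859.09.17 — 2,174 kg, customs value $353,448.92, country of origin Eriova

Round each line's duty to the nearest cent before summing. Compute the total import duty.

Line 1 (4828.83.40, Karistan, 1,673 units, $400,817.34):
Base rate for 4828.83.40 is 1%.
4828.83.40 has an FTA preferential rate, but origin Karistan is not Eriova; base rate stands.
Additional duty on 4828.83.40 from Karistan: +65.1%. Applied ad valorem rate: 1% + 65.1% = 66.1%.
Duty = $400,817.34 × 66.1% = $264,940.26.
Line 2 (4859.09.17, Eriova, 2,174 kg, $353,448.92):
Base rate for 4859.09.17 is 31%.
Origin Eriova is the FTA partner but 4859.09.17 is not on the preference list; base rate stands.
Duty = $353,448.92 × 31% = $109,569.17.
Total = $264,940.26 + $109,569.17 = $374,509.43.

$374,509.43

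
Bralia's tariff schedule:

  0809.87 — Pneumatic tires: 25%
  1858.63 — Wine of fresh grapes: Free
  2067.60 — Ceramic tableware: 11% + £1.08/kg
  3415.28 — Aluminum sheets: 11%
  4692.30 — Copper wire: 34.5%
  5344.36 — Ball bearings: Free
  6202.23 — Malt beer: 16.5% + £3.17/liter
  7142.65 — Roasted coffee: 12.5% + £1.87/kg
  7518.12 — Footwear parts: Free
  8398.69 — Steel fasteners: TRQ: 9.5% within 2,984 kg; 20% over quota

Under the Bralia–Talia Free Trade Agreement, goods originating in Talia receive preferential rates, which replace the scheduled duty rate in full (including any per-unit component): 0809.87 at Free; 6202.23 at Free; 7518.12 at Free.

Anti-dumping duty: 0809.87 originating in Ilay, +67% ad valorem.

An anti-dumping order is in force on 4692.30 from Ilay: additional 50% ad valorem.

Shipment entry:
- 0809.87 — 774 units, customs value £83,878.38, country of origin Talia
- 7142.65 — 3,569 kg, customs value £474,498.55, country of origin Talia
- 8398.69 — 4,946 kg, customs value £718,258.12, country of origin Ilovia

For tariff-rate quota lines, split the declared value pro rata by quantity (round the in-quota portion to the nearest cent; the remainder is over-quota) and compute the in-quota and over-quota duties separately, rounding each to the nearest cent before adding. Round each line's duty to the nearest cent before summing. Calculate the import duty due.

£164,137.65

Line 1 (0809.87, Talia, 774 units, £83,878.38):
Base rate for 0809.87 is 25%.
Origin Talia qualifies under the Bralia–Talia agreement and 0809.87 is covered: preferential rate Free applies instead.
The additional-duty order on 0809.87 targets Ilay, not Talia; it does not apply.
Duty = £83,878.38 × 0% = £0.00.
Line 2 (7142.65, Talia, 3,569 kg, £474,498.55):
Base rate for 7142.65 is 12.5% + £1.87/kg.
Origin Talia is the FTA partner but 7142.65 is not on the preference list; base rate stands.
Duty = £474,498.55 × 12.5% + 3,569 × £1.87 = £65,986.35.
Line 3 (8398.69, Ilovia, 4,946 kg, £718,258.12):
Code 8398.69 is under a tariff-rate quota (threshold 2,984 kg). In-quota: 2,984 kg at 9.5%; over-quota: 1,962 kg at 20%.
Pro-rata value split: in-quota = £718,258.12 × 2,984/4,946 = £433,336.48; over-quota = £718,258.12 − £433,336.48 = £284,921.64.
In-quota duty = £433,336.48 × 9.5% = £41,166.97. Over-quota duty = £284,921.64 × 20% = £56,984.33.
Line duty = £41,166.97 + £56,984.33 = £98,151.30.
Total = £0.00 + £65,986.35 + £98,151.30 = £164,137.65.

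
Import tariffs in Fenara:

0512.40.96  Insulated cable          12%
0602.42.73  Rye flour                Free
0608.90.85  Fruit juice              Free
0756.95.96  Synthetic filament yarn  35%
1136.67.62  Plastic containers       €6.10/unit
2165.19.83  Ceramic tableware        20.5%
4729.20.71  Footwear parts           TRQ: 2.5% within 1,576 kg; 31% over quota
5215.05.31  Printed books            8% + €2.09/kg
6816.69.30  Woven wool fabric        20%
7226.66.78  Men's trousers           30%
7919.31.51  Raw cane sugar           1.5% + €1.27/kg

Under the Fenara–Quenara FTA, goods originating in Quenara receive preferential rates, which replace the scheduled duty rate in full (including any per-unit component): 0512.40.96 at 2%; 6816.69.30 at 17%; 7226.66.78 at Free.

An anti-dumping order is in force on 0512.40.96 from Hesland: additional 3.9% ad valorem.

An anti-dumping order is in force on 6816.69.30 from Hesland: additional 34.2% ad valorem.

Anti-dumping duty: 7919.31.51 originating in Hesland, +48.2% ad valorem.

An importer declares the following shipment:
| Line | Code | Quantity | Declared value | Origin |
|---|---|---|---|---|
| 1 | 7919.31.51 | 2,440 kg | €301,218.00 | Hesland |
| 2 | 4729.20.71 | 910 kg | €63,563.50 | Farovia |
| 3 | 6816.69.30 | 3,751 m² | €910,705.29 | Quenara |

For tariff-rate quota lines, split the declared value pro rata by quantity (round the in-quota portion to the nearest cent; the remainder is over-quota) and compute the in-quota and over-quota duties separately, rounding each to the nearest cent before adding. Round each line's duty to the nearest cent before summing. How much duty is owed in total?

€309,213.14

Line 1 (7919.31.51, Hesland, 2,440 kg, €301,218.00):
Base rate for 7919.31.51 is 1.5% + €1.27/kg.
Additional duty on 7919.31.51 from Hesland: +48.2%. Applied ad valorem rate: 1.5% + 48.2% = 49.7%.
Duty = €301,218.00 × 49.7% + 2,440 × €1.27 = €152,804.15.
Line 2 (4729.20.71, Farovia, 910 kg, €63,563.50):
Code 4729.20.71 is under a tariff-rate quota (threshold 1,576 kg). Quantity 910 kg is within the quota, so the in-quota rate 2.5% applies to the full value.
Duty = €63,563.50 × 2.5% = €1,589.09.
Line 3 (6816.69.30, Quenara, 3,751 m², €910,705.29):
Base rate for 6816.69.30 is 20%.
Origin Quenara qualifies under the Fenara–Quenara agreement and 6816.69.30 is covered: preferential rate 17% applies instead.
The additional-duty order on 6816.69.30 targets Hesland, not Quenara; it does not apply.
Duty = €910,705.29 × 17% = €154,819.90.
Total = €152,804.15 + €1,589.09 + €154,819.90 = €309,213.14.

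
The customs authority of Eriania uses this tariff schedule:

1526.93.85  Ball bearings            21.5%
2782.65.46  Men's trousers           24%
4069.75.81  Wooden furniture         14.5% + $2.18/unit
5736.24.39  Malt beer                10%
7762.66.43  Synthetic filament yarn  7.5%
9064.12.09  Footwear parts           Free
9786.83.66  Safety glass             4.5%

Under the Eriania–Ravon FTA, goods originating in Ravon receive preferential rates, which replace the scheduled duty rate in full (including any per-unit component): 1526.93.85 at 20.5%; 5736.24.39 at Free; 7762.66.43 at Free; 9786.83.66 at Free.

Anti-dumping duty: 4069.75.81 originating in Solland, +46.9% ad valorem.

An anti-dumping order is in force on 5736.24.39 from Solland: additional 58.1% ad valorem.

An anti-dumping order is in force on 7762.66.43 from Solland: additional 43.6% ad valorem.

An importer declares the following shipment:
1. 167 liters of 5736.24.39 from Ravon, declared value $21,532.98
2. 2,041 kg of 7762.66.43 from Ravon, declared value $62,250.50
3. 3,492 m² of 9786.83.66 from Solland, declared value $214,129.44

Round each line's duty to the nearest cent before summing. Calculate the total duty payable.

$9,635.82

Line 1 (5736.24.39, Ravon, 167 liters, $21,532.98):
Base rate for 5736.24.39 is 10%.
Origin Ravon qualifies under the Eriania–Ravon agreement and 5736.24.39 is covered: preferential rate Free applies instead.
The additional-duty order on 5736.24.39 targets Solland, not Ravon; it does not apply.
Duty = $21,532.98 × 0% = $0.00.
Line 2 (7762.66.43, Ravon, 2,041 kg, $62,250.50):
Base rate for 7762.66.43 is 7.5%.
Origin Ravon qualifies under the Eriania–Ravon agreement and 7762.66.43 is covered: preferential rate Free applies instead.
The additional-duty order on 7762.66.43 targets Solland, not Ravon; it does not apply.
Duty = $62,250.50 × 0% = $0.00.
Line 3 (9786.83.66, Solland, 3,492 m², $214,129.44):
Base rate for 9786.83.66 is 4.5%.
9786.83.66 has an FTA preferential rate, but origin Solland is not Ravon; base rate stands.
Duty = $214,129.44 × 4.5% = $9,635.82.
Total = $0.00 + $0.00 + $9,635.82 = $9,635.82.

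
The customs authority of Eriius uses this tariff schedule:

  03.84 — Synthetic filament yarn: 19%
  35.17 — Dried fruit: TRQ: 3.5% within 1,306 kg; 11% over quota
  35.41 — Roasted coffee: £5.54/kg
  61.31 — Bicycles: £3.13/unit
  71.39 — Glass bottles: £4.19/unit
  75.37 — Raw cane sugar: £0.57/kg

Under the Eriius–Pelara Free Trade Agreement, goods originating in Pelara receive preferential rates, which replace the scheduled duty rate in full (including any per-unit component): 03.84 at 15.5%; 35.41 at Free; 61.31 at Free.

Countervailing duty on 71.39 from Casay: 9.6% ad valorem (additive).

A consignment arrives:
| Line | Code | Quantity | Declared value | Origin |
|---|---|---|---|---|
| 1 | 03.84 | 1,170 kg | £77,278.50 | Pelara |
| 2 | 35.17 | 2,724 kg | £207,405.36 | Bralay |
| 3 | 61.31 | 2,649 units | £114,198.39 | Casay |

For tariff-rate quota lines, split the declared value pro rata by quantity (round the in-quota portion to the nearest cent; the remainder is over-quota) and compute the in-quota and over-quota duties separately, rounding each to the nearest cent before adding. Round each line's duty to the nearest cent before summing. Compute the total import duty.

Line 1 (03.84, Pelara, 1,170 kg, £77,278.50):
Base rate for 03.84 is 19%.
Origin Pelara qualifies under the Eriius–Pelara agreement and 03.84 is covered: preferential rate 15.5% applies instead.
Duty = £77,278.50 × 15.5% = £11,978.17.
Line 2 (35.17, Bralay, 2,724 kg, £207,405.36):
Code 35.17 is under a tariff-rate quota (threshold 1,306 kg). In-quota: 1,306 kg at 3.5%; over-quota: 1,418 kg at 11%.
Pro-rata value split: in-quota = £207,405.36 × 1,306/2,724 = £99,438.84; over-quota = £207,405.36 − £99,438.84 = £107,966.52.
In-quota duty = £99,438.84 × 3.5% = £3,480.36. Over-quota duty = £107,966.52 × 11% = £11,876.32.
Line duty = £3,480.36 + £11,876.32 = £15,356.68.
Line 3 (61.31, Casay, 2,649 units, £114,198.39):
Base rate for 61.31 is £3.13/unit.
61.31 has an FTA preferential rate, but origin Casay is not Pelara; base rate stands.
Duty = 2,649 × £3.13 = £8,291.37.
Total = £11,978.17 + £15,356.68 + £8,291.37 = £35,626.22.

£35,626.22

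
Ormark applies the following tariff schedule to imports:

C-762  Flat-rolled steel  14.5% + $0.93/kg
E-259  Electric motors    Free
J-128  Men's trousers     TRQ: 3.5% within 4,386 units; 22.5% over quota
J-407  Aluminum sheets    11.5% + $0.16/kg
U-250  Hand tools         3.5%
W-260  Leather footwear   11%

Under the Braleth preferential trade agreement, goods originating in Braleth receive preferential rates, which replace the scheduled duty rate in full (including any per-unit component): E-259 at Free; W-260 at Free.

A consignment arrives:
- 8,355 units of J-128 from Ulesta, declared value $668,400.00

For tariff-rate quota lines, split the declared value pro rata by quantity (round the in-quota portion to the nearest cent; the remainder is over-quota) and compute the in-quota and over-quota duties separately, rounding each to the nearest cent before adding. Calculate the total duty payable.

$83,722.80

Line 1 (J-128, Ulesta, 8,355 units, $668,400.00):
Code J-128 is under a tariff-rate quota (threshold 4,386 units). In-quota: 4,386 units at 3.5%; over-quota: 3,969 units at 22.5%.
Pro-rata value split: in-quota = $668,400.00 × 4,386/8,355 = $350,880.00; over-quota = $668,400.00 − $350,880.00 = $317,520.00.
In-quota duty = $350,880.00 × 3.5% = $12,280.80. Over-quota duty = $317,520.00 × 22.5% = $71,442.00.
Line duty = $12,280.80 + $71,442.00 = $83,722.80.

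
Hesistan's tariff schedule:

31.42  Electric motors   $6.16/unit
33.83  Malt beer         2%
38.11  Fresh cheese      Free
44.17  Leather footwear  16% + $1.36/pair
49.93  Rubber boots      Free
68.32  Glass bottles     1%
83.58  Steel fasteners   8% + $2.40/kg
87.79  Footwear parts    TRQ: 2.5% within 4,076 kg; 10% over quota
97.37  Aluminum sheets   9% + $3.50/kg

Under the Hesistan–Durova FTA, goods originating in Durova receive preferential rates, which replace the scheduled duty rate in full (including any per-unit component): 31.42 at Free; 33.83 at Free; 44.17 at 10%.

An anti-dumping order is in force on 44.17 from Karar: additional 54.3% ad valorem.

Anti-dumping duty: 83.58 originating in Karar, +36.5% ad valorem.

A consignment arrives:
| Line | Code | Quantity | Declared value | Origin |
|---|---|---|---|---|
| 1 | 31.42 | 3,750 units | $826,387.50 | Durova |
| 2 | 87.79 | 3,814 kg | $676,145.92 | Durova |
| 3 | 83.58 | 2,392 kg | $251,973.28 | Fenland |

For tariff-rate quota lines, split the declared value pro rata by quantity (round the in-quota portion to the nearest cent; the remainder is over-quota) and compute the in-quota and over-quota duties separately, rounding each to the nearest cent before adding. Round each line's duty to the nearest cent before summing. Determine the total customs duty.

Line 1 (31.42, Durova, 3,750 units, $826,387.50):
Base rate for 31.42 is $6.16/unit.
Origin Durova qualifies under the Hesistan–Durova agreement and 31.42 is covered: preferential rate Free applies instead.
Duty = $826,387.50 × 0% = $0.00.
Line 2 (87.79, Durova, 3,814 kg, $676,145.92):
Code 87.79 is under a tariff-rate quota (threshold 4,076 kg). Quantity 3,814 kg is within the quota, so the in-quota rate 2.5% applies to the full value.
Duty = $676,145.92 × 2.5% = $16,903.65.
Line 3 (83.58, Fenland, 2,392 kg, $251,973.28):
Base rate for 83.58 is 8% + $2.40/kg.
The additional-duty order on 83.58 targets Karar, not Fenland; it does not apply.
Duty = $251,973.28 × 8% + 2,392 × $2.40 = $25,898.66.
Total = $0.00 + $16,903.65 + $25,898.66 = $42,802.31.

$42,802.31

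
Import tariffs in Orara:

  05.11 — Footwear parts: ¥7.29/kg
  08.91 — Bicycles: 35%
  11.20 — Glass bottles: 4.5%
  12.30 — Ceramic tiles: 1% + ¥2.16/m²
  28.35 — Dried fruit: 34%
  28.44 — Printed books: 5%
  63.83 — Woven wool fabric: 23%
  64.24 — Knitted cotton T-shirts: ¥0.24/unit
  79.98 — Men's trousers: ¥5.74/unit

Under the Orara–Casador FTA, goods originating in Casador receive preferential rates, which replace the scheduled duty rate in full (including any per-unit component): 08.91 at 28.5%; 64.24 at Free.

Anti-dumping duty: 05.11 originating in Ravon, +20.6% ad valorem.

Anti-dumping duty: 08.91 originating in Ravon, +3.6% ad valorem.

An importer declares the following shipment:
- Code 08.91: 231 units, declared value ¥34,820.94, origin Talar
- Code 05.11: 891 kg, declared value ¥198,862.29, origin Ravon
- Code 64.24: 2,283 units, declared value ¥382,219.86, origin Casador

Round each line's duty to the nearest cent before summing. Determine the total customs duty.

¥59,648.35

Line 1 (08.91, Talar, 231 units, ¥34,820.94):
Base rate for 08.91 is 35%.
08.91 has an FTA preferential rate, but origin Talar is not Casador; base rate stands.
The additional-duty order on 08.91 targets Ravon, not Talar; it does not apply.
Duty = ¥34,820.94 × 35% = ¥12,187.33.
Line 2 (05.11, Ravon, 891 kg, ¥198,862.29):
Base rate for 05.11 is ¥7.29/kg.
Additional duty on 05.11 from Ravon: +20.6% ad valorem. Applied ad valorem rate = 20.6%.
Duty = ¥198,862.29 × 20.6% + 891 × ¥7.29 = ¥47,461.02.
Line 3 (64.24, Casador, 2,283 units, ¥382,219.86):
Base rate for 64.24 is ¥0.24/unit.
Origin Casador qualifies under the Orara–Casador agreement and 64.24 is covered: preferential rate Free applies instead.
Duty = ¥382,219.86 × 0% = ¥0.00.
Total = ¥12,187.33 + ¥47,461.02 + ¥0.00 = ¥59,648.35.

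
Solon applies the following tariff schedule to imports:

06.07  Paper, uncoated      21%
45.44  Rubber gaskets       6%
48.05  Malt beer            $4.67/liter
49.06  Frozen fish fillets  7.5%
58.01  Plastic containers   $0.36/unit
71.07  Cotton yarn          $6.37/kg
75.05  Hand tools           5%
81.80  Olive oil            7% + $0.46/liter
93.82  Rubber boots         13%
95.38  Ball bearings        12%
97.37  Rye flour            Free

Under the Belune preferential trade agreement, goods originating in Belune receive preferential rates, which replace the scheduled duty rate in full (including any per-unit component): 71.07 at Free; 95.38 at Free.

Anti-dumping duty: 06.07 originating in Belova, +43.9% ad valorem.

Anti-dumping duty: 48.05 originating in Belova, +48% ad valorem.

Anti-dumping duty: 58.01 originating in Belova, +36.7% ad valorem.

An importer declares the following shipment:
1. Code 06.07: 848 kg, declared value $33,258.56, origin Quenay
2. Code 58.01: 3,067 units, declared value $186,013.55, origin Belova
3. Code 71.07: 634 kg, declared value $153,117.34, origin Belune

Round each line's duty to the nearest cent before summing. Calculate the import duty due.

Line 1 (06.07, Quenay, 848 kg, $33,258.56):
Base rate for 06.07 is 21%.
The additional-duty order on 06.07 targets Belova, not Quenay; it does not apply.
Duty = $33,258.56 × 21% = $6,984.30.
Line 2 (58.01, Belova, 3,067 units, $186,013.55):
Base rate for 58.01 is $0.36/unit.
Additional duty on 58.01 from Belova: +36.7% ad valorem. Applied ad valorem rate = 36.7%.
Duty = $186,013.55 × 36.7% + 3,067 × $0.36 = $69,371.09.
Line 3 (71.07, Belune, 634 kg, $153,117.34):
Base rate for 71.07 is $6.37/kg.
Origin Belune qualifies under the Solon–Belune agreement and 71.07 is covered: preferential rate Free applies instead.
Duty = $153,117.34 × 0% = $0.00.
Total = $6,984.30 + $69,371.09 + $0.00 = $76,355.39.

$76,355.39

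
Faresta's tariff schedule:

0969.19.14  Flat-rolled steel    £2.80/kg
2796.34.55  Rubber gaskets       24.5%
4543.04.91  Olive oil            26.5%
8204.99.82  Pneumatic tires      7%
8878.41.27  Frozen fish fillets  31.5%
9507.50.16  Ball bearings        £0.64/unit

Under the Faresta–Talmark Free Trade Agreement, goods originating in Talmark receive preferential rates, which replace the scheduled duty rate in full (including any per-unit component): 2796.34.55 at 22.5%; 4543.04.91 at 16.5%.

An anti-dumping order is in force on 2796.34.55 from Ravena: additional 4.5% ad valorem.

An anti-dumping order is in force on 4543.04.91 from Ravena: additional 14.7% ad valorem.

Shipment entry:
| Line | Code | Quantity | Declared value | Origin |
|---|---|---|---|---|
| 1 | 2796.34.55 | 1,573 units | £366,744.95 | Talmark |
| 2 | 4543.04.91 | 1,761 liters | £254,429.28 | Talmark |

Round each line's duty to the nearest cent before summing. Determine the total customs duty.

£124,498.44

Line 1 (2796.34.55, Talmark, 1,573 units, £366,744.95):
Base rate for 2796.34.55 is 24.5%.
Origin Talmark qualifies under the Faresta–Talmark agreement and 2796.34.55 is covered: preferential rate 22.5% applies instead.
The additional-duty order on 2796.34.55 targets Ravena, not Talmark; it does not apply.
Duty = £366,744.95 × 22.5% = £82,517.61.
Line 2 (4543.04.91, Talmark, 1,761 liters, £254,429.28):
Base rate for 4543.04.91 is 26.5%.
Origin Talmark qualifies under the Faresta–Talmark agreement and 4543.04.91 is covered: preferential rate 16.5% applies instead.
The additional-duty order on 4543.04.91 targets Ravena, not Talmark; it does not apply.
Duty = £254,429.28 × 16.5% = £41,980.83.
Total = £82,517.61 + £41,980.83 = £124,498.44.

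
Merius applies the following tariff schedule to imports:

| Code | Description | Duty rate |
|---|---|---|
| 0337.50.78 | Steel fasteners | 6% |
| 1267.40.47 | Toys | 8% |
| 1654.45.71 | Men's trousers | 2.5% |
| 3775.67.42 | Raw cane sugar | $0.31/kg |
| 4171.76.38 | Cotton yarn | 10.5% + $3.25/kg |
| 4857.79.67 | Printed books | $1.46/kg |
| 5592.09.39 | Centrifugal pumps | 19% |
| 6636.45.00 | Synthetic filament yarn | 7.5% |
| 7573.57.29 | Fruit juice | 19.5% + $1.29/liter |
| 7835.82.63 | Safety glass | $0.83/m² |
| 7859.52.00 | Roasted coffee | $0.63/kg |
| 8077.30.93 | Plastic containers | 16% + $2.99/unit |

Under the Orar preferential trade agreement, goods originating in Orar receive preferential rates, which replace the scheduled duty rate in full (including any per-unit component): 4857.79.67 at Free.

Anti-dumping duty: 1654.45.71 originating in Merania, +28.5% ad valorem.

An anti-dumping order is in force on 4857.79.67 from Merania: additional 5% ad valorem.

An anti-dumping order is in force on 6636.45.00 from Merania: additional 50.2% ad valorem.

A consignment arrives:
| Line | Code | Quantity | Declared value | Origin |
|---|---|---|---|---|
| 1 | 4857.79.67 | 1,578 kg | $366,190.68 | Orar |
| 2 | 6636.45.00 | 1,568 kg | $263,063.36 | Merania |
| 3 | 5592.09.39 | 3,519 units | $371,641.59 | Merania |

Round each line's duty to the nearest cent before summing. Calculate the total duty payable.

$222,399.46

Line 1 (4857.79.67, Orar, 1,578 kg, $366,190.68):
Base rate for 4857.79.67 is $1.46/kg.
Origin Orar qualifies under the Merius–Orar agreement and 4857.79.67 is covered: preferential rate Free applies instead.
The additional-duty order on 4857.79.67 targets Merania, not Orar; it does not apply.
Duty = $366,190.68 × 0% = $0.00.
Line 2 (6636.45.00, Merania, 1,568 kg, $263,063.36):
Base rate for 6636.45.00 is 7.5%.
Additional duty on 6636.45.00 from Merania: +50.2%. Applied ad valorem rate: 7.5% + 50.2% = 57.7%.
Duty = $263,063.36 × 57.7% = $151,787.56.
Line 3 (5592.09.39, Merania, 3,519 units, $371,641.59):
Base rate for 5592.09.39 is 19%.
Duty = $371,641.59 × 19% = $70,611.90.
Total = $0.00 + $151,787.56 + $70,611.90 = $222,399.46.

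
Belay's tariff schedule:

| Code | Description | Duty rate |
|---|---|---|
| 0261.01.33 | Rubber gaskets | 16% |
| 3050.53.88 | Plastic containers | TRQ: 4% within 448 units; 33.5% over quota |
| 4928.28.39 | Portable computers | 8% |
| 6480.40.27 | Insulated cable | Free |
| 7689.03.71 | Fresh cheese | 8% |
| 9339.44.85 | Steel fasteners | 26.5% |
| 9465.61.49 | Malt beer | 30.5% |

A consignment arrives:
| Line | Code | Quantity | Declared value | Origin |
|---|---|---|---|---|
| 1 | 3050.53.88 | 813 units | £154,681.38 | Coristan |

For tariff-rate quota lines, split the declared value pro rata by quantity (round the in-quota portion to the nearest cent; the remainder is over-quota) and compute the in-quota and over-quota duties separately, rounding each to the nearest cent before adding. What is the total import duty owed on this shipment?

£26,673.50

Line 1 (3050.53.88, Coristan, 813 units, £154,681.38):
Code 3050.53.88 is under a tariff-rate quota (threshold 448 units). In-quota: 448 units at 4%; over-quota: 365 units at 33.5%.
Pro-rata value split: in-quota = £154,681.38 × 448/813 = £85,236.48; over-quota = £154,681.38 − £85,236.48 = £69,444.90.
In-quota duty = £85,236.48 × 4% = £3,409.46. Over-quota duty = £69,444.90 × 33.5% = £23,264.04.
Line duty = £3,409.46 + £23,264.04 = £26,673.50.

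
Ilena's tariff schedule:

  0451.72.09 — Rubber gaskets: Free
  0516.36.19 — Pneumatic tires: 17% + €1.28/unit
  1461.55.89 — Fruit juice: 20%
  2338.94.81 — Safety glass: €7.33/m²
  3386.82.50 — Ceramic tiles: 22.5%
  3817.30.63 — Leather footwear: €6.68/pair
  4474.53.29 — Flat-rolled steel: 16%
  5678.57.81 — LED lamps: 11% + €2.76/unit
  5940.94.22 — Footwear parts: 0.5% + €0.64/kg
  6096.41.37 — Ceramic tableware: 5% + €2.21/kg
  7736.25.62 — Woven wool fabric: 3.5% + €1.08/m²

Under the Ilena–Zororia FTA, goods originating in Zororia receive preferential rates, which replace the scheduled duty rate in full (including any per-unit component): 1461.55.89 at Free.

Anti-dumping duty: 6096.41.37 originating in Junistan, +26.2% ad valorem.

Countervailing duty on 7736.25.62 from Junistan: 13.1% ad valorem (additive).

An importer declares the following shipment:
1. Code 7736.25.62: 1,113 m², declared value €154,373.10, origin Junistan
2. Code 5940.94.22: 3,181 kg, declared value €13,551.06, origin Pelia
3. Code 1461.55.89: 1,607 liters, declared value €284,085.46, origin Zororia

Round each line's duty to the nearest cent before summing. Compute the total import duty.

Line 1 (7736.25.62, Junistan, 1,113 m², €154,373.10):
Base rate for 7736.25.62 is 3.5% + €1.08/m².
Additional duty on 7736.25.62 from Junistan: +13.1%. Applied ad valorem rate: 3.5% + 13.1% = 16.6%.
Duty = €154,373.10 × 16.6% + 1,113 × €1.08 = €26,827.97.
Line 2 (5940.94.22, Pelia, 3,181 kg, €13,551.06):
Base rate for 5940.94.22 is 0.5% + €0.64/kg.
Duty = €13,551.06 × 0.5% + 3,181 × €0.64 = €2,103.60.
Line 3 (1461.55.89, Zororia, 1,607 liters, €284,085.46):
Base rate for 1461.55.89 is 20%.
Origin Zororia qualifies under the Ilena–Zororia agreement and 1461.55.89 is covered: preferential rate Free applies instead.
Duty = €284,085.46 × 0% = €0.00.
Total = €26,827.97 + €2,103.60 + €0.00 = €28,931.57.

€28,931.57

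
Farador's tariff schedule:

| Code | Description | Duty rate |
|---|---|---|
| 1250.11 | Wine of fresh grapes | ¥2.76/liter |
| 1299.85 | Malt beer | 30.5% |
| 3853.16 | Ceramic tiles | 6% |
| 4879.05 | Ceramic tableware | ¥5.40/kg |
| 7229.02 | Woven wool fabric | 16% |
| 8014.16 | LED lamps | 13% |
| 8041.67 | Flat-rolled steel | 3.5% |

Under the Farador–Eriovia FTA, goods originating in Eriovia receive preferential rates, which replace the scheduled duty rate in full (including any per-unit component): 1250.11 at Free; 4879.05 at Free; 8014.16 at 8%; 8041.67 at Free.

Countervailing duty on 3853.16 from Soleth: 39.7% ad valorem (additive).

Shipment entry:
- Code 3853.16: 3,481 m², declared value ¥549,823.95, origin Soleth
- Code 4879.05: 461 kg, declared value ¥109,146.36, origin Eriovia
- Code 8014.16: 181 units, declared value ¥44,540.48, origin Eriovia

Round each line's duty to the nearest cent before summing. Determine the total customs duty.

¥254,832.79

Line 1 (3853.16, Soleth, 3,481 m², ¥549,823.95):
Base rate for 3853.16 is 6%.
Additional duty on 3853.16 from Soleth: +39.7%. Applied ad valorem rate: 6% + 39.7% = 45.7%.
Duty = ¥549,823.95 × 45.7% = ¥251,269.55.
Line 2 (4879.05, Eriovia, 461 kg, ¥109,146.36):
Base rate for 4879.05 is ¥5.40/kg.
Origin Eriovia qualifies under the Farador–Eriovia agreement and 4879.05 is covered: preferential rate Free applies instead.
Duty = ¥109,146.36 × 0% = ¥0.00.
Line 3 (8014.16, Eriovia, 181 units, ¥44,540.48):
Base rate for 8014.16 is 13%.
Origin Eriovia qualifies under the Farador–Eriovia agreement and 8014.16 is covered: preferential rate 8% applies instead.
Duty = ¥44,540.48 × 8% = ¥3,563.24.
Total = ¥251,269.55 + ¥0.00 + ¥3,563.24 = ¥254,832.79.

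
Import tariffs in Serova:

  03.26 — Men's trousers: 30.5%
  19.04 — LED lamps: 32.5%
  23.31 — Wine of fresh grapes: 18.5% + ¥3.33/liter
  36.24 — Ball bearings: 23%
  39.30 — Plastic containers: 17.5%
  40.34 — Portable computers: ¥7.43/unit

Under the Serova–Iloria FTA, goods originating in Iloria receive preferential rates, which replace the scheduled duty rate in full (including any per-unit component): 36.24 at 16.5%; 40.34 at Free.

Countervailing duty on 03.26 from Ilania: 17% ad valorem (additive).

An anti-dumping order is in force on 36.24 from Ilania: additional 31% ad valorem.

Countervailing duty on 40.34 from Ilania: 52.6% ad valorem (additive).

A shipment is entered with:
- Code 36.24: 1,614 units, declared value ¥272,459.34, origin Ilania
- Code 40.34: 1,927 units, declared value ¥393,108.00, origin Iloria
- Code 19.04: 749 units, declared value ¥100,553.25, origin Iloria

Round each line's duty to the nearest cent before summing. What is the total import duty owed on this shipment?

Line 1 (36.24, Ilania, 1,614 units, ¥272,459.34):
Base rate for 36.24 is 23%.
36.24 has an FTA preferential rate, but origin Ilania is not Iloria; base rate stands.
Additional duty on 36.24 from Ilania: +31%. Applied ad valorem rate: 23% + 31% = 54%.
Duty = ¥272,459.34 × 54% = ¥147,128.04.
Line 2 (40.34, Iloria, 1,927 units, ¥393,108.00):
Base rate for 40.34 is ¥7.43/unit.
Origin Iloria qualifies under the Serova–Iloria agreement and 40.34 is covered: preferential rate Free applies instead.
The additional-duty order on 40.34 targets Ilania, not Iloria; it does not apply.
Duty = ¥393,108.00 × 0% = ¥0.00.
Line 3 (19.04, Iloria, 749 units, ¥100,553.25):
Base rate for 19.04 is 32.5%.
Origin Iloria is the FTA partner but 19.04 is not on the preference list; base rate stands.
Duty = ¥100,553.25 × 32.5% = ¥32,679.81.
Total = ¥147,128.04 + ¥0.00 + ¥32,679.81 = ¥179,807.85.

¥179,807.85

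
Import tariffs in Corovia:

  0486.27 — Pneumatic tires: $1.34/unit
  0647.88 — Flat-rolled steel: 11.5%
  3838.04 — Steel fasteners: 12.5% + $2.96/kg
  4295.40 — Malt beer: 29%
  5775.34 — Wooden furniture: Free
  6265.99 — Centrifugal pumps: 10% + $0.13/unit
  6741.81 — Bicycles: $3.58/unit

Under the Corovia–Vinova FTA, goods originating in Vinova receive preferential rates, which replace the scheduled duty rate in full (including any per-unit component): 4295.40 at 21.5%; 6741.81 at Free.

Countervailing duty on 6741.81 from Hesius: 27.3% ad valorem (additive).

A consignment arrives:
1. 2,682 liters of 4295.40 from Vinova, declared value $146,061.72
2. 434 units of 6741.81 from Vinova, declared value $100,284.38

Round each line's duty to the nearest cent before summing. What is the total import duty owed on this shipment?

$31,403.27

Line 1 (4295.40, Vinova, 2,682 liters, $146,061.72):
Base rate for 4295.40 is 29%.
Origin Vinova qualifies under the Corovia–Vinova agreement and 4295.40 is covered: preferential rate 21.5% applies instead.
Duty = $146,061.72 × 21.5% = $31,403.27.
Line 2 (6741.81, Vinova, 434 units, $100,284.38):
Base rate for 6741.81 is $3.58/unit.
Origin Vinova qualifies under the Corovia–Vinova agreement and 6741.81 is covered: preferential rate Free applies instead.
The additional-duty order on 6741.81 targets Hesius, not Vinova; it does not apply.
Duty = $100,284.38 × 0% = $0.00.
Total = $31,403.27 + $0.00 = $31,403.27.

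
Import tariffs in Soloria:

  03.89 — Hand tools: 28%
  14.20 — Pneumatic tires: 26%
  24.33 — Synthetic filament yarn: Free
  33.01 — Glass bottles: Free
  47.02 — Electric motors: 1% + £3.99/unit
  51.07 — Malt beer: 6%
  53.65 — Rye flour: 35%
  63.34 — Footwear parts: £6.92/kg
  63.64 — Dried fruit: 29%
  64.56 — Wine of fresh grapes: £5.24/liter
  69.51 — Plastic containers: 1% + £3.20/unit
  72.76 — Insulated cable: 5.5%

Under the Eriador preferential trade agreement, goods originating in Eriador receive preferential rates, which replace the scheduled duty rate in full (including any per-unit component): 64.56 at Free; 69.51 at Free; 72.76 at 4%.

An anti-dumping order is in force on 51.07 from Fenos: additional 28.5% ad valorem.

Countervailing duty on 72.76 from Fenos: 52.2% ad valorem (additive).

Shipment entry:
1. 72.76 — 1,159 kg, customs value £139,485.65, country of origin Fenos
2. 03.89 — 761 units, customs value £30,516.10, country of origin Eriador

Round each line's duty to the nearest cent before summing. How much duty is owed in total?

Line 1 (72.76, Fenos, 1,159 kg, £139,485.65):
Base rate for 72.76 is 5.5%.
72.76 has an FTA preferential rate, but origin Fenos is not Eriador; base rate stands.
Additional duty on 72.76 from Fenos: +52.2%. Applied ad valorem rate: 5.5% + 52.2% = 57.7%.
Duty = £139,485.65 × 57.7% = £80,483.22.
Line 2 (03.89, Eriador, 761 units, £30,516.10):
Base rate for 03.89 is 28%.
Origin Eriador is the FTA partner but 03.89 is not on the preference list; base rate stands.
Duty = £30,516.10 × 28% = £8,544.51.
Total = £80,483.22 + £8,544.51 = £89,027.73.

£89,027.73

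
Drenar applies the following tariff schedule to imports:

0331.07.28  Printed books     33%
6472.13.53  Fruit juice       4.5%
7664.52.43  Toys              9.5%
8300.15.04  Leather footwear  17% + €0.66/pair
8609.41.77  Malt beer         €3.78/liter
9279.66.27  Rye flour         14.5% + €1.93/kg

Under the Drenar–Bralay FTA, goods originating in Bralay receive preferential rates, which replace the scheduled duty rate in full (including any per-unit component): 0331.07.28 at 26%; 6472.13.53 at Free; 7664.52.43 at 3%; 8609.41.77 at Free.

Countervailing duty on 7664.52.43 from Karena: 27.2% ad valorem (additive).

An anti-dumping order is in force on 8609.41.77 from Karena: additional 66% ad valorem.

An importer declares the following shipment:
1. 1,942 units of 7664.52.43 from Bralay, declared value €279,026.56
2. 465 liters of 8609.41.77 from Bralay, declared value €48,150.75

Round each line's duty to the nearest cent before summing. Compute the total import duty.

Line 1 (7664.52.43, Bralay, 1,942 units, €279,026.56):
Base rate for 7664.52.43 is 9.5%.
Origin Bralay qualifies under the Drenar–Bralay agreement and 7664.52.43 is covered: preferential rate 3% applies instead.
The additional-duty order on 7664.52.43 targets Karena, not Bralay; it does not apply.
Duty = €279,026.56 × 3% = €8,370.80.
Line 2 (8609.41.77, Bralay, 465 liters, €48,150.75):
Base rate for 8609.41.77 is €3.78/liter.
Origin Bralay qualifies under the Drenar–Bralay agreement and 8609.41.77 is covered: preferential rate Free applies instead.
The additional-duty order on 8609.41.77 targets Karena, not Bralay; it does not apply.
Duty = €48,150.75 × 0% = €0.00.
Total = €8,370.80 + €0.00 = €8,370.80.

€8,370.80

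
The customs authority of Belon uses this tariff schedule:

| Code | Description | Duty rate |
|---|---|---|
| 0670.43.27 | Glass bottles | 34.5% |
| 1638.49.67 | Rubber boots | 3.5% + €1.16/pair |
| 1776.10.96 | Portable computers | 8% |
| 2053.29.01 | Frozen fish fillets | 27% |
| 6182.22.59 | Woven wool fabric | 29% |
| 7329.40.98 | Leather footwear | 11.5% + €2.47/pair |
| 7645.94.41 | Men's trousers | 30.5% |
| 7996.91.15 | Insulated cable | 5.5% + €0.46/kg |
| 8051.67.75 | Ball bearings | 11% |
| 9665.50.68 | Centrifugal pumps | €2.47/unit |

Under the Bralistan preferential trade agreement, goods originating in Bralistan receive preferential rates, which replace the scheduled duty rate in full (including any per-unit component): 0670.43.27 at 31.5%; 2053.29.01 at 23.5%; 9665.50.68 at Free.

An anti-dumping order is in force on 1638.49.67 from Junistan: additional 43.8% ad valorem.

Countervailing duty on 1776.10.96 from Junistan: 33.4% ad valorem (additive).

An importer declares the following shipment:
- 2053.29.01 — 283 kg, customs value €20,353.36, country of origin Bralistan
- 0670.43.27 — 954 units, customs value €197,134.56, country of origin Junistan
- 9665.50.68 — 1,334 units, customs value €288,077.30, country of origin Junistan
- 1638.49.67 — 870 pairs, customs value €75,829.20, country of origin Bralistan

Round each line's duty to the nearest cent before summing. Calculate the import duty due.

€79,752.66

Line 1 (2053.29.01, Bralistan, 283 kg, €20,353.36):
Base rate for 2053.29.01 is 27%.
Origin Bralistan qualifies under the Belon–Bralistan agreement and 2053.29.01 is covered: preferential rate 23.5% applies instead.
Duty = €20,353.36 × 23.5% = €4,783.04.
Line 2 (0670.43.27, Junistan, 954 units, €197,134.56):
Base rate for 0670.43.27 is 34.5%.
0670.43.27 has an FTA preferential rate, but origin Junistan is not Bralistan; base rate stands.
Duty = €197,134.56 × 34.5% = €68,011.42.
Line 3 (9665.50.68, Junistan, 1,334 units, €288,077.30):
Base rate for 9665.50.68 is €2.47/unit.
9665.50.68 has an FTA preferential rate, but origin Junistan is not Bralistan; base rate stands.
Duty = 1,334 × €2.47 = €3,294.98.
Line 4 (1638.49.67, Bralistan, 870 pairs, €75,829.20):
Base rate for 1638.49.67 is 3.5% + €1.16/pair.
Origin Bralistan is the FTA partner but 1638.49.67 is not on the preference list; base rate stands.
The additional-duty order on 1638.49.67 targets Junistan, not Bralistan; it does not apply.
Duty = €75,829.20 × 3.5% + 870 × €1.16 = €3,663.22.
Total = €4,783.04 + €68,011.42 + €3,294.98 + €3,663.22 = €79,752.66.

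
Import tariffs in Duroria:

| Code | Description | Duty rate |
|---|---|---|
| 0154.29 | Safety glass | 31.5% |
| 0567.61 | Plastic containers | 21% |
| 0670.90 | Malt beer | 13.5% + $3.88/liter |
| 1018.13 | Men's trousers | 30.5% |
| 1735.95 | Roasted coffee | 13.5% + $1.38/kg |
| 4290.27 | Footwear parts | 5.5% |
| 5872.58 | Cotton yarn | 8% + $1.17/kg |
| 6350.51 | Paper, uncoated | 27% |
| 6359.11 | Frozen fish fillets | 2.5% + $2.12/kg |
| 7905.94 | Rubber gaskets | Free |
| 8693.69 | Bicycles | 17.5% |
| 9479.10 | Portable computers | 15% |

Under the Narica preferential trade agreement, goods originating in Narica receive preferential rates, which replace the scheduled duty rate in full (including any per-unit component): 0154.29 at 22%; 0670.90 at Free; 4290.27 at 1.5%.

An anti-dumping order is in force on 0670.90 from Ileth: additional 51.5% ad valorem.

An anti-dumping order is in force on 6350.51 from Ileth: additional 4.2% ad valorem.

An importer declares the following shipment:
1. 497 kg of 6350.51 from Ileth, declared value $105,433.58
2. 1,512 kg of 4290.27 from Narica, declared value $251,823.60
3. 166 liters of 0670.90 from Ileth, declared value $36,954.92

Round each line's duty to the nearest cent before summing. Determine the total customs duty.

$61,337.41

Line 1 (6350.51, Ileth, 497 kg, $105,433.58):
Base rate for 6350.51 is 27%.
Additional duty on 6350.51 from Ileth: +4.2%. Applied ad valorem rate: 27% + 4.2% = 31.2%.
Duty = $105,433.58 × 31.2% = $32,895.28.
Line 2 (4290.27, Narica, 1,512 kg, $251,823.60):
Base rate for 4290.27 is 5.5%.
Origin Narica qualifies under the Duroria–Narica agreement and 4290.27 is covered: preferential rate 1.5% applies instead.
Duty = $251,823.60 × 1.5% = $3,777.35.
Line 3 (0670.90, Ileth, 166 liters, $36,954.92):
Base rate for 0670.90 is 13.5% + $3.88/liter.
0670.90 has an FTA preferential rate, but origin Ileth is not Narica; base rate stands.
Additional duty on 0670.90 from Ileth: +51.5%. Applied ad valorem rate: 13.5% + 51.5% = 65%.
Duty = $36,954.92 × 65% + 166 × $3.88 = $24,664.78.
Total = $32,895.28 + $3,777.35 + $24,664.78 = $61,337.41.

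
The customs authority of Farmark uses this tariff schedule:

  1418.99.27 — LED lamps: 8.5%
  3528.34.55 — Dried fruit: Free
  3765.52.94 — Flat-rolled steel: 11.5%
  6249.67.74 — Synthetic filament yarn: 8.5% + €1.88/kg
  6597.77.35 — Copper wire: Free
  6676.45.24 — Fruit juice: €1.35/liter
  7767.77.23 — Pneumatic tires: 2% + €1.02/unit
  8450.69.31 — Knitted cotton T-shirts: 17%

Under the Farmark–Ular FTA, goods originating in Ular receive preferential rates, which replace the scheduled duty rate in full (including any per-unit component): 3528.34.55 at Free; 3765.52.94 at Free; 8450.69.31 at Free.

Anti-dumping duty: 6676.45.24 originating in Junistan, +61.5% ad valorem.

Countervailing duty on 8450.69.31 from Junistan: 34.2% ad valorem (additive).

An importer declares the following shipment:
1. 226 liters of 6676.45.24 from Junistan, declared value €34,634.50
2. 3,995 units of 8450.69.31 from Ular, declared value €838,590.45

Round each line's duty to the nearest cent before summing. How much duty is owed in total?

€21,605.32

Line 1 (6676.45.24, Junistan, 226 liters, €34,634.50):
Base rate for 6676.45.24 is €1.35/liter.
Additional duty on 6676.45.24 from Junistan: +61.5% ad valorem. Applied ad valorem rate = 61.5%.
Duty = €34,634.50 × 61.5% + 226 × €1.35 = €21,605.32.
Line 2 (8450.69.31, Ular, 3,995 units, €838,590.45):
Base rate for 8450.69.31 is 17%.
Origin Ular qualifies under the Farmark–Ular agreement and 8450.69.31 is covered: preferential rate Free applies instead.
The additional-duty order on 8450.69.31 targets Junistan, not Ular; it does not apply.
Duty = €838,590.45 × 0% = €0.00.
Total = €21,605.32 + €0.00 = €21,605.32.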